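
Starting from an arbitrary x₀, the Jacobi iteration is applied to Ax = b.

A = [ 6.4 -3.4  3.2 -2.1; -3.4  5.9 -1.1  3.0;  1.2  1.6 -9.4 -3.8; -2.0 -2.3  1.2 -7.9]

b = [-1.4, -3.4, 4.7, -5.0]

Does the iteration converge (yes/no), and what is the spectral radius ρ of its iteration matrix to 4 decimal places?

yes, ρ = 0.5985

Diagonal D = diag(6.4, 5.9, -9.4, -7.9); L, U strict lower/upper.
Jacobi: T = -D⁻¹(L+U), T[2,0] = -(1.2)/(-9.4) = +0.1277; T[2,2] = 0.
  T[0,:] = [+0.0000  +0.5312  -0.5000  +0.3281]
  T[1,:] = [+0.5763  +0.0000  +0.1864  -0.5085]
  T[2,:] = [+0.1277  +0.1702  +0.0000  -0.4043]
  T[3,:] = [-0.2532  -0.2911  +0.1519  +0.0000]
eigenvalue magnitudes: 0.5985, 0.3674, 0.3674, 0.0801.
ρ(T) = max|λ| = 0.5985; 0.5985 < 1 ⇒ converges.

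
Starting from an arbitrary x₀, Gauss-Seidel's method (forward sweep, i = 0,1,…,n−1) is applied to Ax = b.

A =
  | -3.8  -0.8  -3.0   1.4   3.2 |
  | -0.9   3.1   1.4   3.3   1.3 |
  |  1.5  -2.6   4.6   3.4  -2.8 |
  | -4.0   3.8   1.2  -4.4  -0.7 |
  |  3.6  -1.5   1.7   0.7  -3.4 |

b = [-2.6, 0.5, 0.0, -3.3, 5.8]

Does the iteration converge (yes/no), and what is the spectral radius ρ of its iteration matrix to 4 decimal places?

Write A = D+L+U with D = diag(-3.8, 3.1, 4.6, -4.4, -3.4).
Gauss-Seidel: T = -(D+L)⁻¹U, row 0 first, T[0,4] = -(3.2)/(-3.8) = +0.8421; later rows by forward substitution.
  T[0,:] = [+0.0000 -0.2105 -0.7895 +0.3684 +0.8421]
  T[1,:] = [+0.0000 -0.0611 -0.6808 -0.9576 -0.1749]
  T[2,:] = [+0.0000 +0.0341 -0.1274 -1.4005 +0.2353]
  T[3,:] = [+0.0000 +0.1479 +0.0950 -1.5439 -1.0115]
  T[4,:] = [+0.0000 -0.1484 -0.5797 -0.2056 +0.8782]
moduli |λ_i(T)| = 1.6529, 0.5274, 0.5274, 0.0257, 0.0000.
spectral radius ρ = 1.6529; 1.6529 > 1, so it fails to converge.

no, ρ = 1.6529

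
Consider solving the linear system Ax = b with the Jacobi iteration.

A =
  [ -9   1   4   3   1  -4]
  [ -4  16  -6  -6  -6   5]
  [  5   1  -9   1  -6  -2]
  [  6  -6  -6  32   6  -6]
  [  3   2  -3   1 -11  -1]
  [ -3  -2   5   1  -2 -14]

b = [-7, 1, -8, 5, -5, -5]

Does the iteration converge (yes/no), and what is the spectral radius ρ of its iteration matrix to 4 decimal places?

yes, ρ = 0.8591

Diagonal D = diag(-9, 16, -9, 32, -11, -14); L, U strict lower/upper.
Jacobi T = -D⁻¹(L+U): T[2,1] = -(1)/(-9) = +0.1111; T[2,2] = 0.
  T[0,:] = [+0.0000, +0.1111, +0.4444, +0.3333, +0.1111, -0.4444]
  T[1,:] = [+0.2500, +0.0000, +0.3750, +0.3750, +0.3750, -0.3125]
  T[2,:] = [+0.5556, +0.1111, +0.0000, +0.1111, -0.6667, -0.2222]
  T[3,:] = [-0.1875, +0.1875, +0.1875, +0.0000, -0.1875, +0.1875]
  T[4,:] = [+0.2727, +0.1818, -0.2727, +0.0909, +0.0000, -0.0909]
  T[5,:] = [-0.2143, -0.1429, +0.3571, +0.0714, -0.1429, +0.0000]
|eigenvalues of T|: 0.8591, 0.6458, 0.3542, 0.2450, 0.2228, 0.2228.
ρ(T) = max|λ| = 0.8591; 0.8591 < 1, so it converges for any x₀.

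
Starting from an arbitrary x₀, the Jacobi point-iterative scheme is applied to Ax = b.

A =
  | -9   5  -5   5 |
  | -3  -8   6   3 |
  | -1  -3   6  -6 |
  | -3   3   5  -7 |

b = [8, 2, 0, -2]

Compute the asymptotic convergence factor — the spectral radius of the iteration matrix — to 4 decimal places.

Split A = D + L + U, D = diag(-9, -8, 6, -7).
Jacobi T = -D⁻¹(L+U): T[0,3] = -(5)/(-9) = +0.5556; T[0,0] = 0.
  T[0,:] = [+0.0000, +0.5556, -0.5556, +0.5556]
  T[1,:] = [-0.3750, +0.0000, +0.7500, +0.3750]
  T[2,:] = [+0.1667, +0.5000, +0.0000, +1.0000]
  T[3,:] = [-0.4286, +0.4286, +0.7143, +0.0000]
eigenvalue magnitudes: 1.2098, 0.6752, 0.6752, 0.3417.
ρ = 1.2098; 1.2098 > 1: divergent.

1.2098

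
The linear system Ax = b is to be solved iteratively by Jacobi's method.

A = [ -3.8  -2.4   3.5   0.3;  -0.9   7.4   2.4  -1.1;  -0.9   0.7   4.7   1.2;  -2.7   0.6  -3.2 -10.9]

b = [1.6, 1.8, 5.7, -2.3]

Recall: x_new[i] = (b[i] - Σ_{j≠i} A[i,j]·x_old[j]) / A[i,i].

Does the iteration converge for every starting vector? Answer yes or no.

Let D = diag(-3.8, 7.4, 4.7, -10.9); L, U the strict triangles.
Jacobi T = -D⁻¹(L+U): T[2,0] = -(-0.9)/(4.7) = +0.1915; T[2,2] = 0.
  T[0,:] = [+0.0000 -0.6316 +0.9211 +0.0789]
  T[1,:] = [+0.1216 +0.0000 -0.3243 +0.1486]
  T[2,:] = [+0.1915 -0.1489 +0.0000 -0.2553]
  T[3,:] = [-0.2477 +0.0550 -0.2936 +0.0000]
eigenvalue magnitudes: 0.6637, 0.3451, 0.3451, 0.3431.
ρ(T) = max|λ| = 0.6637; 0.6637 < 1, so it converges for any x₀.

yes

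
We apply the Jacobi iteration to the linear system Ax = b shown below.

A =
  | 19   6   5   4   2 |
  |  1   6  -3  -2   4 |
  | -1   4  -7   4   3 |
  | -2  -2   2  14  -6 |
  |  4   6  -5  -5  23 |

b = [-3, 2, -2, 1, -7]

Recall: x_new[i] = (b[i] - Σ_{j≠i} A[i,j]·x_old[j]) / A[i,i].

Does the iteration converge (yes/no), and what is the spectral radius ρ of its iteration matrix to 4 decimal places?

yes, ρ = 0.8823

A = D + L + U where D = diag(19, 6, -7, 14, 23).
Jacobi T = -D⁻¹(L+U): T[0,3] = -(4)/(19) = -0.2105; T[0,0] = 0.
  T[0,:] = [+0.0000  -0.3158  -0.2632  -0.2105  -0.1053]
  T[1,:] = [-0.1667  +0.0000  +0.5000  +0.3333  -0.6667]
  T[2,:] = [-0.1429  +0.5714  +0.0000  +0.5714  +0.4286]
  T[3,:] = [+0.1429  +0.1429  -0.1429  +0.0000  +0.4286]
  T[4,:] = [-0.1739  -0.2609  +0.2174  +0.2174  +0.0000]
eigenvalue magnitudes: 0.8823, 0.6031, 0.4093, 0.2421, 0.1120.
ρ = 0.8823; 0.8823 < 1, so it converges for any x₀.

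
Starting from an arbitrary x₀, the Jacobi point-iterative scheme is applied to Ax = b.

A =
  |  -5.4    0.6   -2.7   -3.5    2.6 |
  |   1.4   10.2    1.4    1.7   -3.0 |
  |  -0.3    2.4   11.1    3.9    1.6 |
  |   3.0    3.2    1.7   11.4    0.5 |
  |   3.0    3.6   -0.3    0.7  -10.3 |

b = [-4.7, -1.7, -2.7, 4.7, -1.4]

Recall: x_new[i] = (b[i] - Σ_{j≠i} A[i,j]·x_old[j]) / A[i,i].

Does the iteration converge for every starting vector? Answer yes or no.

yes

Diagonal D = diag(-5.4, 10.2, 11.1, 11.4, -10.3); L, U strict lower/upper.
T_J = -D⁻¹(L+U): T[3,0] = -(3)/(11.4) = -0.2632; T[3,3] = 0.
  T[0,:] = [+0.0000 +0.1111 -0.5000 -0.6481 +0.4815]
  T[1,:] = [-0.1373 +0.0000 -0.1373 -0.1667 +0.2941]
  T[2,:] = [+0.0270 -0.2162 +0.0000 -0.3514 -0.1441]
  T[3,:] = [-0.2632 -0.2807 -0.1491 +0.0000 -0.0439]
  T[4,:] = [+0.2913 +0.3495 -0.0291 +0.0680 +0.0000]
moduli |λ_i(T)| = 0.7733, 0.5638, 0.3159, 0.1187, 0.0124.
ρ = 0.7733; 0.7733 < 1 ⇒ converges.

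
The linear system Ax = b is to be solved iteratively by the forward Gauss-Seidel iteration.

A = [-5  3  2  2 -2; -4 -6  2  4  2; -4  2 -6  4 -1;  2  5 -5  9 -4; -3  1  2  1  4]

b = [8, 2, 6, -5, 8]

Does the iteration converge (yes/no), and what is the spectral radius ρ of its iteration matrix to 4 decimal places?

no, ρ = 1.2298

Write A = D+L+U with D = diag(-5, -6, -6, 9, 4).
GS T = -(D+L)⁻¹U: row 0 first, T[0,2] = -(2)/(-5) = +0.4000; later rows by forward substitution.
  T[0,:] = [+0.0000  +0.6000  +0.4000  +0.4000  -0.4000]
  T[1,:] = [+0.0000  -0.4000  +0.0667  +0.4000  +0.6000]
  T[2,:] = [+0.0000  -0.5333  -0.2444  +0.5333  +0.3000]
  T[3,:] = [+0.0000  -0.2074  -0.2617  -0.0148  +0.3667]
  T[4,:] = [+0.0000  +0.8685  +0.4710  -0.0630  -0.6917]
eigenvalue magnitudes: 1.2298, 0.3687, 0.3687, 0.2658, 0.0000.
ρ = 1.2298; 1.2298 > 1: divergent.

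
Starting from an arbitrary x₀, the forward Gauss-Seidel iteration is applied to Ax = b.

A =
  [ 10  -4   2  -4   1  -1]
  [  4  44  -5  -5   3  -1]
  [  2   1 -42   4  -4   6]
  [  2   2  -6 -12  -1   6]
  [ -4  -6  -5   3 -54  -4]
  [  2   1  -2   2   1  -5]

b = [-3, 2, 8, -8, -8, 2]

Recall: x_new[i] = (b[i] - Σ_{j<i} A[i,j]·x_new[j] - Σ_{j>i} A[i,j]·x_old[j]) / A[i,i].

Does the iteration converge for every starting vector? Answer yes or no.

yes

Split A = D + L + U, D = diag(10, 44, -42, -12, -54, -5).
GS T = -(D+L)⁻¹U: row 0 first, T[0,5] = -(-1)/(10) = +0.1000; later rows by forward substitution.
  T[0,:] = [+0.0000  +0.4000  -0.2000  +0.4000  -0.1000  +0.1000]
  T[1,:] = [+0.0000  -0.0364  +0.1318  +0.0773  -0.0591  +0.0136]
  T[2,:] = [+0.0000  +0.0182  -0.0064  +0.1161  -0.1014  +0.1479]
  T[3,:] = [+0.0000  +0.0515  -0.0082  +0.0215  -0.0591  +0.4450]
  T[4,:] = [+0.0000  -0.0244  +0.0003  -0.0478  +0.0201  -0.0720]
  T[5,:] = [+0.0000  +0.1612  -0.0543  +0.1280  -0.0309  +0.1471]
|eigenvalues of T|: 0.3852, 0.1550, 0.1178, 0.1178, 0.0129, 0.0000.
ρ = 0.3852; 0.3852 < 1 ⇒ converges.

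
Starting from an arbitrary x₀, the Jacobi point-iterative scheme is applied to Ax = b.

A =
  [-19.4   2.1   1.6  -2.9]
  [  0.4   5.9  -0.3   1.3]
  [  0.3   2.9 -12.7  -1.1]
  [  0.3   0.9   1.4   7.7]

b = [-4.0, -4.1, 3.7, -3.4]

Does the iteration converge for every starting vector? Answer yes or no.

yes

Diagonal D = diag(-19.4, 5.9, -12.7, 7.7); L, U strict lower/upper.
Jacobi T = -D⁻¹(L+U): T[0,2] = -(1.6)/(-19.4) = +0.0825; T[0,0] = 0.
  T[0,:] = [+0.0000, +0.1082, +0.0825, -0.1495]
  T[1,:] = [-0.0678, +0.0000, +0.0508, -0.2203]
  T[2,:] = [+0.0236, +0.2283, +0.0000, -0.0866]
  T[3,:] = [-0.0390, -0.1169, -0.1818, +0.0000]
|roots of det(T-λI)|: 0.2885, 0.1872, 0.1872, 0.0174.
ρ(T) = max|λ| = 0.2885; 0.2885 < 1, so it converges for any x₀.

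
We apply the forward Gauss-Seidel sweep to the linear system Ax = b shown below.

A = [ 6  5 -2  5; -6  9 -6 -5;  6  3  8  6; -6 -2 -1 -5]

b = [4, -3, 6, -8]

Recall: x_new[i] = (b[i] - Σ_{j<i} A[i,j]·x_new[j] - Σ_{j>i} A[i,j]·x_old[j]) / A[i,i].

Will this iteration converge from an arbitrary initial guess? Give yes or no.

no

A = D + L + U where D = diag(6, 9, 8, -5).
T_GS = -(D+L)⁻¹U: row 0 first, T[0,3] = -(5)/(6) = -0.8333; later rows by forward substitution.
  T[0,:] = [+0.0000  -0.8333  +0.3333  -0.8333]
  T[1,:] = [+0.0000  -0.5556  +0.8889  -0.0000]
  T[2,:] = [+0.0000  +0.8333  -0.5833  -0.1250]
  T[3,:] = [+0.0000  +1.0556  -0.6389  +1.0250]
|eigenvalues of T|: 1.4734, 1.0301, 0.3294, 0.0000.
spectral radius ρ = 1.4734; 1.4734 > 1, so it fails to converge.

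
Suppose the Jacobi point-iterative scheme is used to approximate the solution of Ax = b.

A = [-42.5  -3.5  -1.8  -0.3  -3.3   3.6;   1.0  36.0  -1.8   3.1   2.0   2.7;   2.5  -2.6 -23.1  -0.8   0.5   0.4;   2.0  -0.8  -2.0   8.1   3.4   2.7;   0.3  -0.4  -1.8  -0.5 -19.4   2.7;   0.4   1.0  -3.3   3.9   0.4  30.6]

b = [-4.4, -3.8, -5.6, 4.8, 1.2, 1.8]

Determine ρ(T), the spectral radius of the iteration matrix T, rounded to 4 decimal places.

Let D = diag(-42.5, 36, -23.1, 8.1, -19.4, 30.6); L, U the strict triangles.
T_J = -D⁻¹(L+U): T[1,3] = -(3.1)/(36) = -0.0861; T[1,1] = 0.
  T[0,:] = [+0.0000 -0.0824 -0.0424 -0.0071 -0.0776 +0.0847]
  T[1,:] = [-0.0278 +0.0000 +0.0500 -0.0861 -0.0556 -0.0750]
  T[2,:] = [+0.1082 -0.1126 +0.0000 -0.0346 +0.0216 +0.0173]
  T[3,:] = [-0.2469 +0.0988 +0.2469 +0.0000 -0.4198 -0.3333]
  T[4,:] = [+0.0155 -0.0206 -0.0928 -0.0258 +0.0000 +0.1392]
  T[5,:] = [-0.0131 -0.0327 +0.1078 -0.1275 -0.0131 +0.0000]
|λ(T)| sorted: 0.2608, 0.1909, 0.1909, 0.1092, 0.0867, 0.0300.
ρ = 0.2608; 0.2608 < 1: convergent.

0.2608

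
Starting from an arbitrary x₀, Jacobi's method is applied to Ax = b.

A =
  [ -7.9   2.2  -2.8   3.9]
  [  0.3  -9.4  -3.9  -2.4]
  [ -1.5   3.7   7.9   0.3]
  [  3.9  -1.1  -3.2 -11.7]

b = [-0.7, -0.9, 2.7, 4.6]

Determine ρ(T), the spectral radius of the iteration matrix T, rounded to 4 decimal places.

0.6357

Let D = diag(-7.9, -9.4, 7.9, -11.7); L, U the strict triangles.
Jacobi: T = -D⁻¹(L+U), T[0,1] = -(2.2)/(-7.9) = +0.2785; T[0,0] = 0.
  T[0,:] = [+0.0000  +0.2785  -0.3544  +0.4937]
  T[1,:] = [+0.0319  +0.0000  -0.4149  -0.2553]
  T[2,:] = [+0.1899  -0.4684  +0.0000  -0.0380]
  T[3,:] = [+0.3333  -0.0940  -0.2735  +0.0000]
eigenvalue magnitudes: 0.6357, 0.4998, 0.4998, 0.2128.
ρ = 0.6357; 0.6357 < 1 ⇒ converges.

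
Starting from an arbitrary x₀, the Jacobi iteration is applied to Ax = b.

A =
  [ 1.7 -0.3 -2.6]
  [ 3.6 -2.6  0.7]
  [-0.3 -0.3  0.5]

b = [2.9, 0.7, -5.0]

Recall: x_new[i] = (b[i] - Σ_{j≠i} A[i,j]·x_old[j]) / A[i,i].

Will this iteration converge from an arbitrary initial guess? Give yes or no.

no

A = D + L + U where D = diag(1.7, -2.6, 0.5).
Jacobi: T = -D⁻¹(L+U), T[2,1] = -(-0.3)/(0.5) = +0.6000; T[2,2] = 0.
  T[0,:] = [+0.0000  +0.1765  +1.5294]
  T[1,:] = [+1.3846  +0.0000  +0.2692]
  T[2,:] = [+0.6000  +0.6000  +0.0000]
moduli |λ_i(T)| = 1.4831, 0.9359, 0.9359.
spectral radius ρ = 1.4831; 1.4831 > 1: divergent.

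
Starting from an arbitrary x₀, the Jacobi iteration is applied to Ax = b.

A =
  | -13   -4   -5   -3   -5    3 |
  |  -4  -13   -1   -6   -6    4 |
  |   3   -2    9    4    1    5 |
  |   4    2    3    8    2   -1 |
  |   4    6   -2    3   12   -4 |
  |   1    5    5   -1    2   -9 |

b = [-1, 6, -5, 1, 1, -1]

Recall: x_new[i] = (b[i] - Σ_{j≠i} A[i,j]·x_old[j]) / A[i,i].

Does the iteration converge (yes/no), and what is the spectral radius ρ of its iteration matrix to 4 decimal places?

Diagonal D = diag(-13, -13, 9, 8, 12, -9); L, U strict lower/upper.
Jacobi: T = -D⁻¹(L+U), T[3,0] = -(4)/(8) = -0.5000; T[3,3] = 0.
  T[0,:] = [+0.0000  -0.3077  -0.3846  -0.2308  -0.3846  +0.2308]
  T[1,:] = [-0.3077  +0.0000  -0.0769  -0.4615  -0.4615  +0.3077]
  T[2,:] = [-0.3333  +0.2222  +0.0000  -0.4444  -0.1111  -0.5556]
  T[3,:] = [-0.5000  -0.2500  -0.3750  +0.0000  -0.2500  +0.1250]
  T[4,:] = [-0.3333  -0.5000  +0.1667  -0.2500  +0.0000  +0.3333]
  T[5,:] = [+0.1111  +0.5556  +0.5556  -0.1111  +0.2222  +0.0000]
|λ(T)| sorted: 1.2668, 0.5451, 0.4891, 0.4891, 0.2274, 0.1474.
ρ(T) = max|λ| = 1.2668; 1.2668 > 1: divergent.

no, ρ = 1.2668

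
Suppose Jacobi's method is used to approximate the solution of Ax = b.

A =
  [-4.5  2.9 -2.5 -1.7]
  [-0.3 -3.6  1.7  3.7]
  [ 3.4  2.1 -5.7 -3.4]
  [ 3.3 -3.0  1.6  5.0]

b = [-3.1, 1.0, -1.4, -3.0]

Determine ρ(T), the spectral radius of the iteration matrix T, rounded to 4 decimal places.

1.2337

Diagonal D = diag(-4.5, -3.6, -5.7, 5); L, U strict lower/upper.
Jacobi T = -D⁻¹(L+U): T[1,3] = -(3.7)/(-3.6) = +1.0278; T[1,1] = 0.
  T[0,:] = [+0.0000 +0.6444 -0.5556 -0.3778]
  T[1,:] = [-0.0833 +0.0000 +0.4722 +1.0278]
  T[2,:] = [+0.5965 +0.3684 +0.0000 -0.5965]
  T[3,:] = [-0.6600 +0.6000 -0.3200 +0.0000]
|λ(T)| sorted: 1.2337, 0.6006, 0.5440, 0.5440.
spectral radius ρ = 1.2337; 1.2337 > 1, so it fails to converge.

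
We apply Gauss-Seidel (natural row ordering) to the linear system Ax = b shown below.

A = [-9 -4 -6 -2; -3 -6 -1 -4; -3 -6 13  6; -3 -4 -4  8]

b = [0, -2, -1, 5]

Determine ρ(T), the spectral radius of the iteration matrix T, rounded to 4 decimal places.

Diagonal D = diag(-9, -6, 13, 8); L, U strict lower/upper.
T_GS = -(D+L)⁻¹U: row 0 first, T[0,2] = -(-6)/(-9) = -0.6667; later rows by forward substitution.
  T[0,:] = [+0.0000, -0.4444, -0.6667, -0.2222]
  T[1,:] = [+0.0000, +0.2222, +0.1667, -0.5556]
  T[2,:] = [+0.0000, +0.0000, -0.0769, -0.7692]
  T[3,:] = [+0.0000, -0.0556, -0.2051, -0.7457]
eigenvalue magnitudes: 0.9466, 0.3012, 0.0450, 0.0000.
ρ = 0.9466; 0.9466 < 1: convergent.

0.9466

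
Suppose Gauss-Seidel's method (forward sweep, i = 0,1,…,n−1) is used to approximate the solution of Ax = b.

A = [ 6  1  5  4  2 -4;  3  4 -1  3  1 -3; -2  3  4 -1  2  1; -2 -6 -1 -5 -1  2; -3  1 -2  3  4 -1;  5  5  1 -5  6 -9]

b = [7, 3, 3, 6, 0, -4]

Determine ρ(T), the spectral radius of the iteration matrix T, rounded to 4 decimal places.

1.5265

A = D + L + U where D = diag(6, 4, 4, -5, 4, -9).
Gauss-Seidel: T = -(D+L)⁻¹U, row 0 first, T[0,5] = -(-4)/(6) = +0.6667; later rows by forward substitution.
  T[0,:] = [+0.0000  -0.1667  -0.8333  -0.6667  -0.3333  +0.6667]
  T[1,:] = [+0.0000  +0.1250  +0.8750  -0.2500  -0.0000  +0.2500]
  T[2,:] = [+0.0000  -0.1771  -1.0729  +0.1042  -0.6667  -0.1042]
  T[3,:] = [+0.0000  -0.0479  -0.5021  +0.5458  +0.0667  -0.1458]
  T[4,:] = [+0.0000  -0.2089  -1.0036  -0.7948  -0.6333  +0.7448]
  T[5,:] = [+0.0000  -0.1554  -0.4862  -1.3308  -0.7185  +1.0752]
eigenvalue magnitudes: 1.5265, 0.8166, 0.8166, 0.0859, 0.0033, 0.0000.
ρ(T) = max|λ| = 1.5265; 1.5265 > 1: divergent.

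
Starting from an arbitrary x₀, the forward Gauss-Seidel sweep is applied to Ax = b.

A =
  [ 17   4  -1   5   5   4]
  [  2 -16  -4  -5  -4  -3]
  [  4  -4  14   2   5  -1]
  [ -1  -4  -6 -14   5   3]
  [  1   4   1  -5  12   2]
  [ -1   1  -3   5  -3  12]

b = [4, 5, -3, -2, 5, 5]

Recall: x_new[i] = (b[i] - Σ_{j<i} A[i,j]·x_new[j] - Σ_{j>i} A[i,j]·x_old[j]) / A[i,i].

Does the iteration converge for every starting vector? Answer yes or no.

Let D = diag(17, -16, 14, -14, 12, 12); L, U the strict triangles.
Gauss-Seidel: T = -(D+L)⁻¹U, row 0 first, T[0,4] = -(5)/(17) = -0.2941; later rows by forward substitution.
  T[0,:] = [+0.0000, -0.2353, +0.0588, -0.2941, -0.2941, -0.2353]
  T[1,:] = [+0.0000, -0.0294, -0.2426, -0.3493, -0.2868, -0.2169]
  T[2,:] = [+0.0000, +0.0588, -0.0861, -0.1586, -0.3550, +0.0767]
  T[3,:] = [+0.0000, +0.0000, +0.1020, +0.1888, +0.6122, +0.2602]
  T[4,:] = [+0.0000, +0.0245, +0.1257, +0.2328, +0.4048, +0.0273]
  T[5,:] = [+0.0000, +0.0037, -0.0075, -0.0555, -0.2433, -0.0840]
|roots of det(T-λI)|: 0.5167, 0.1839, 0.1046, 0.1046, 0.0401, 0.0000.
ρ(T) = max|λ| = 0.5167; 0.5167 < 1: convergent.

yes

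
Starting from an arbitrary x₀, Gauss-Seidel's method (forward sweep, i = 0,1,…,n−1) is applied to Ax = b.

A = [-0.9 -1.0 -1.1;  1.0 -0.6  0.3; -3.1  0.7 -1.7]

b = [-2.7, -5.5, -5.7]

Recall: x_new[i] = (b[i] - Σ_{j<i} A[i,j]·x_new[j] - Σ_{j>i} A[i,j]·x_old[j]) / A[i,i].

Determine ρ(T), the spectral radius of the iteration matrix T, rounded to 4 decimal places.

1.1426

Write A = D+L+U with D = diag(-0.9, -0.6, -1.7).
Gauss-Seidel: T = -(D+L)⁻¹U, row 0 first, T[0,2] = -(-1.1)/(-0.9) = -1.2222; later rows by forward substitution.
  T[0,:] = [+0.0000, -1.1111, -1.2222]
  T[1,:] = [+0.0000, -1.8519, -1.5370]
  T[2,:] = [+0.0000, +1.2636, +1.5959]
eigenvalue magnitudes: 1.1426, 0.8866, 0.0000.
spectral radius ρ = 1.1426; 1.1426 > 1 ⇒ diverges.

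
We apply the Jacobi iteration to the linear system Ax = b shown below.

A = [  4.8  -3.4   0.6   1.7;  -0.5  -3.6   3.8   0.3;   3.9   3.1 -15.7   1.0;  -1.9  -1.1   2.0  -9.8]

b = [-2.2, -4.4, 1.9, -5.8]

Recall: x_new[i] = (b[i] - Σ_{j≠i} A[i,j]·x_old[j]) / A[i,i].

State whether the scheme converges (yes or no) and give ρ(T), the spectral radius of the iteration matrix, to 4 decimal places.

Split A = D + L + U, D = diag(4.8, -3.6, -15.7, -9.8).
T_J = -D⁻¹(L+U): T[2,1] = -(3.1)/(-15.7) = +0.1975; T[2,2] = 0.
  T[0,:] = [+0.0000, +0.7083, -0.1250, -0.3542]
  T[1,:] = [-0.1389, +0.0000, +1.0556, +0.0833]
  T[2,:] = [+0.2484, +0.1975, +0.0000, +0.0637]
  T[3,:] = [-0.1939, -0.1122, +0.2041, +0.0000]
|λ(T)| sorted: 0.6159, 0.5067, 0.5067, 0.0435.
spectral radius ρ = 0.6159; 0.6159 < 1, so it converges for any x₀.

yes, ρ = 0.6159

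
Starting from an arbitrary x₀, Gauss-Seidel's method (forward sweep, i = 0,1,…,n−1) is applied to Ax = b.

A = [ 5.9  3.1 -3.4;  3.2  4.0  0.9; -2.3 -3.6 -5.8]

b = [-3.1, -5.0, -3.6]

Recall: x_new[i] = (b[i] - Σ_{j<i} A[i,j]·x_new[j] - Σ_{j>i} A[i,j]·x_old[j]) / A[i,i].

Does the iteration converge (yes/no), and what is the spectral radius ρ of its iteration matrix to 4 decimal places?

yes, ρ = 0.5290

A = D + L + U where D = diag(5.9, 4, -5.8).
Gauss-Seidel: T = -(D+L)⁻¹U, row 0 first, T[0,1] = -(3.1)/(5.9) = -0.5254; later rows by forward substitution.
  T[0,:] = [+0.0000, -0.5254, +0.5763]
  T[1,:] = [+0.0000, +0.4203, -0.6860]
  T[2,:] = [+0.0000, -0.0525, +0.1973]
|eigenvalues of T|: 0.5290, 0.0886, 0.0000.
spectral radius ρ = 0.5290; 0.5290 < 1 ⇒ converges.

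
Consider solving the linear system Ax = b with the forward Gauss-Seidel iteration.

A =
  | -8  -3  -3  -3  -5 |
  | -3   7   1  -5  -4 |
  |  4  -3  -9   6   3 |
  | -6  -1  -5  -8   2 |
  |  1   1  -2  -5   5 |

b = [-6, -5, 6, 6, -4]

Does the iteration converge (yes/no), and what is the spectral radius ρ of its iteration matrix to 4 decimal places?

Let D = diag(-8, 7, -9, -8, 5); L, U the strict triangles.
Gauss-Seidel: T = -(D+L)⁻¹U, row 0 first, T[0,4] = -(-5)/(-8) = -0.6250; later rows by forward substitution.
  T[0,:] = [+0.0000 -0.3750 -0.3750 -0.3750 -0.6250]
  T[1,:] = [+0.0000 -0.1607 -0.3036 +0.5536 +0.3036]
  T[2,:] = [+0.0000 -0.1131 -0.0655 +0.3155 -0.0456]
  T[3,:] = [+0.0000 +0.3720 +0.3601 +0.0149 +0.7093]
  T[4,:] = [+0.0000 +0.4339 +0.4696 +0.1054 +0.7554]
|roots of det(T-λI)|: 1.1497, 0.5928, 0.0580, 0.0452, 0.0000.
ρ(T) = max|λ| = 1.1497; 1.1497 > 1: divergent.

no, ρ = 1.1497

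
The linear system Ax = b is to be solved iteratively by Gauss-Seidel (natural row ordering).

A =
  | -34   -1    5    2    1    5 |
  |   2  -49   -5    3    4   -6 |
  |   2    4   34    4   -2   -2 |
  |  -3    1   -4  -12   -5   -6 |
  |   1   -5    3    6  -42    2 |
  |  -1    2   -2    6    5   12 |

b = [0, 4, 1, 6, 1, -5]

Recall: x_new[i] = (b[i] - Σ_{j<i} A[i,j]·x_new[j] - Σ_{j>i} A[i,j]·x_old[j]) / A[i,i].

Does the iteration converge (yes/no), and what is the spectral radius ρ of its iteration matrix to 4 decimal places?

yes, ρ = 0.4292

Diagonal D = diag(-34, -49, 34, -12, -42, 12); L, U strict lower/upper.
GS T = -(D+L)⁻¹U: row 0 first, T[0,5] = -(5)/(-34) = +0.1471; later rows by forward substitution.
  T[0,:] = [+0.0000, -0.0294, +0.1471, +0.0588, +0.0294, +0.1471]
  T[1,:] = [+0.0000, -0.0012, -0.0960, +0.0636, +0.0828, -0.1164]
  T[2,:] = [+0.0000, +0.0019, +0.0026, -0.1286, +0.0473, +0.0639]
  T[3,:] = [+0.0000, +0.0066, -0.0457, +0.0335, -0.4329, -0.5678]
  T[4,:] = [+0.0000, +0.0005, +0.0086, -0.0106, -0.0676, -0.0116]
  T[5,:] = [+0.0000, -0.0055, +0.0479, -0.0395, +0.2412, +0.3310]
|roots of det(T-λI)|: 0.4292, 0.0636, 0.0636, 0.0490, 0.0069, 0.0000.
ρ(T) = max|λ| = 0.4292; 0.4292 < 1, so it converges for any x₀.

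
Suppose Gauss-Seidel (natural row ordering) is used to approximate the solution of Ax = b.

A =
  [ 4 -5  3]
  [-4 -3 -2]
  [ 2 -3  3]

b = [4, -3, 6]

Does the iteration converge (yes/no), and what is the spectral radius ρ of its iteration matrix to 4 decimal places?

no, ρ = 1.2706

A = D + L + U where D = diag(4, -3, 3).
Gauss-Seidel: T = -(D+L)⁻¹U, row 0 first, T[0,1] = -(-5)/(4) = +1.2500; later rows by forward substitution.
  T[0,:] = [+0.0000 +1.2500 -0.7500]
  T[1,:] = [+0.0000 -1.6667 +0.3333]
  T[2,:] = [+0.0000 -2.5000 +0.8333]
|eigenvalues of T|: 1.2706, 0.4372, 0.0000.
spectral radius ρ = 1.2706; 1.2706 > 1: divergent.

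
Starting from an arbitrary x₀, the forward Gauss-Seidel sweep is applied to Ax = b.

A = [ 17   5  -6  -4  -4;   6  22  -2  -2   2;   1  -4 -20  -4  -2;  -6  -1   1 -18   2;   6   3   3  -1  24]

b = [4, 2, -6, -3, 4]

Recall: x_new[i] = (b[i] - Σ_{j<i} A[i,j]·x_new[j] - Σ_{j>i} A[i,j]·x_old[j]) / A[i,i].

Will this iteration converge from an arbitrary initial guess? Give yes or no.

Diagonal D = diag(17, 22, -20, -18, 24); L, U strict lower/upper.
Gauss-Seidel: T = -(D+L)⁻¹U, row 0 first, T[0,1] = -(5)/(17) = -0.2941; later rows by forward substitution.
  T[0,:] = [+0.0000, -0.2941, +0.3529, +0.2353, +0.2353]
  T[1,:] = [+0.0000, +0.0802, -0.0053, +0.0267, -0.1551]
  T[2,:] = [+0.0000, -0.0307, +0.0187, -0.1936, -0.0572]
  T[3,:] = [+0.0000, +0.0919, -0.1163, -0.0907, +0.0381]
  T[4,:] = [+0.0000, +0.0712, -0.0948, -0.0417, -0.0307]
moduli |λ_i(T)| = 0.1684, 0.1148, 0.1148, 0.0669, 0.0000.
ρ = 0.1684; 0.1684 < 1 ⇒ converges.

yes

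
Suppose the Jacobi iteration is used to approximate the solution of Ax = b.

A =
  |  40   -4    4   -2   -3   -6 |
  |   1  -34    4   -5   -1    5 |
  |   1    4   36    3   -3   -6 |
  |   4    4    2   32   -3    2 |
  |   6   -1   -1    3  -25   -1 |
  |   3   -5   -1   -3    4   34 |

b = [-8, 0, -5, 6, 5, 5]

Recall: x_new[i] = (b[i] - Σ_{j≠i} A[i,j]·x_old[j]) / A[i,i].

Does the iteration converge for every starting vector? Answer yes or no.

yes

Let D = diag(40, -34, 36, 32, -25, 34); L, U the strict triangles.
Jacobi: T = -D⁻¹(L+U), T[3,1] = -(4)/(32) = -0.1250; T[3,3] = 0.
  T[0,:] = [+0.0000  +0.1000  -0.1000  +0.0500  +0.0750  +0.1500]
  T[1,:] = [+0.0294  +0.0000  +0.1176  -0.1471  -0.0294  +0.1471]
  T[2,:] = [-0.0278  -0.1111  +0.0000  -0.0833  +0.0833  +0.1667]
  T[3,:] = [-0.1250  -0.1250  -0.0625  +0.0000  +0.0938  -0.0625]
  T[4,:] = [+0.2400  -0.0400  -0.0400  +0.1200  +0.0000  -0.0400]
  T[5,:] = [-0.0882  +0.1471  +0.0294  +0.0882  -0.1176  +0.0000]
|eigenvalues of T|: 0.2756, 0.2184, 0.1236, 0.1236, 0.0555, 0.0555.
ρ = 0.2756; 0.2756 < 1, so it converges for any x₀.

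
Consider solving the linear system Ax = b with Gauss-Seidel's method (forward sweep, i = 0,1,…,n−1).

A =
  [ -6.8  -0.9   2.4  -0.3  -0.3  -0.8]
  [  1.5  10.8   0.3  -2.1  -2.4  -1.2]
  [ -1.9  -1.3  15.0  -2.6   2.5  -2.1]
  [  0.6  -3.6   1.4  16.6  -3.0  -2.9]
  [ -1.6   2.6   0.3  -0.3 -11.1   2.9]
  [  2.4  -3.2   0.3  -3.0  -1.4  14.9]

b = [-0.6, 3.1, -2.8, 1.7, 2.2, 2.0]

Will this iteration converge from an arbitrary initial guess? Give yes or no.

yes

Split A = D + L + U, D = diag(-6.8, 10.8, 15, 16.6, -11.1, 14.9).
Gauss-Seidel: T = -(D+L)⁻¹U, row 0 first, T[0,5] = -(-0.8)/(-6.8) = -0.1176; later rows by forward substitution.
  T[0,:] = [+0.0000  -0.1324  +0.3529  -0.0441  -0.0441  -0.1176]
  T[1,:] = [+0.0000  +0.0184  -0.0768  +0.2006  +0.2283  +0.1275]
  T[2,:] = [+0.0000  -0.0152  +0.0381  +0.1851  -0.1525  +0.1361]
  T[3,:] = [+0.0000  +0.0100  -0.0326  +0.0295  +0.2447  +0.1951]
  T[4,:] = [+0.0000  +0.0227  -0.0670  +0.0575  +0.0491  +0.3065]
  T[5,:] = [+0.0000  +0.0297  -0.0870  +0.0578  +0.1131  +0.1117]
moduli |λ_i(T)| = 0.3572, 0.1320, 0.1320, 0.1041, 0.0075, 0.0000.
ρ = 0.3572; 0.3572 < 1: convergent.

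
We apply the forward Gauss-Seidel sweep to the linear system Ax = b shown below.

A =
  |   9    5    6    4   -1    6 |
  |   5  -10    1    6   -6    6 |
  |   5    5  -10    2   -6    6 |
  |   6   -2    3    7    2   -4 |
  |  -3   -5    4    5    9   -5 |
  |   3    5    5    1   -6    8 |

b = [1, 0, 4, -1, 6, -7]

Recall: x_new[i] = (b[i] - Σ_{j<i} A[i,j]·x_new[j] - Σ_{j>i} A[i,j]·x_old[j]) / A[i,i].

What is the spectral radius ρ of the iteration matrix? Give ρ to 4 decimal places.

Diagonal D = diag(9, -10, -10, 7, 9, 8); L, U strict lower/upper.
GS T = -(D+L)⁻¹U: row 0 first, T[0,2] = -(6)/(9) = -0.6667; later rows by forward substitution.
  T[0,:] = [+0.0000, -0.5556, -0.6667, -0.4444, +0.1111, -0.6667]
  T[1,:] = [+0.0000, -0.2778, -0.2333, +0.3778, -0.5444, +0.2667]
  T[2,:] = [+0.0000, -0.4167, -0.4500, +0.1667, -0.8167, +0.4000]
  T[3,:] = [+0.0000, +0.5754, +0.6976, +0.4175, -0.1865, +1.0476]
  T[4,:] = [+0.0000, -0.4740, -0.5394, -0.2443, +0.2011, -0.2783]
  T[5,:] = [+0.0000, +0.2149, +0.1853, -0.4090, +0.9832, -0.5063]
|λ(T)| sorted: 1.3652, 0.5507, 0.5507, 0.0584, 0.0273, 0.0000.
ρ(T) = max|λ| = 1.3652; 1.3652 > 1 ⇒ diverges.

1.3652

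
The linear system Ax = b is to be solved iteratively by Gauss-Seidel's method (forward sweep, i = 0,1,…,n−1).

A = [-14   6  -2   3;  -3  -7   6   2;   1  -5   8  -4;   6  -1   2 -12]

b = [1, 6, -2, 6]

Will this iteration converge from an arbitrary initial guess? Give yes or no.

Let D = diag(-14, -7, 8, -12); L, U the strict triangles.
GS T = -(D+L)⁻¹U: row 0 first, T[0,2] = -(-2)/(-14) = -0.1429; later rows by forward substitution.
  T[0,:] = [+0.0000, +0.4286, -0.1429, +0.2143]
  T[1,:] = [+0.0000, -0.1837, +0.9184, +0.1939]
  T[2,:] = [+0.0000, -0.1684, +0.5918, +0.5944]
  T[3,:] = [+0.0000, +0.2015, -0.0493, +0.1901]
eigenvalue magnitudes: 0.6433, 0.3778, 0.3778, 0.0000.
ρ(T) = max|λ| = 0.6433; 0.6433 < 1, so it converges for any x₀.

yes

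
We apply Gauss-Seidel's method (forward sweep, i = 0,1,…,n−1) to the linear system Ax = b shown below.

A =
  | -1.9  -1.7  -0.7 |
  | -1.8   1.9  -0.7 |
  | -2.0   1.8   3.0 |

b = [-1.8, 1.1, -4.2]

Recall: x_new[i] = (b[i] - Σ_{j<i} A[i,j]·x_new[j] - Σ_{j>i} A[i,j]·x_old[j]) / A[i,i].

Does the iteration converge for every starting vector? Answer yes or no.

Write A = D+L+U with D = diag(-1.9, 1.9, 3).
GS T = -(D+L)⁻¹U: row 0 first, T[0,2] = -(-0.7)/(-1.9) = -0.3684; later rows by forward substitution.
  T[0,:] = [+0.0000, -0.8947, -0.3684]
  T[1,:] = [+0.0000, -0.8476, +0.0194]
  T[2,:] = [+0.0000, -0.0879, -0.2572]
|λ(T)| sorted: 0.8447, 0.2601, 0.0000.
ρ(T) = max|λ| = 0.8447; 0.8447 < 1, so it converges for any x₀.

yes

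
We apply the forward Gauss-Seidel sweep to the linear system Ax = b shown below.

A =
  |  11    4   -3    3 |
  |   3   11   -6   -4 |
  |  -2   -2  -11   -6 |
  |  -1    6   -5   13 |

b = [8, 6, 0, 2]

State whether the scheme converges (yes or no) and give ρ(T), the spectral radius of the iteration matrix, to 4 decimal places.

A = D + L + U where D = diag(11, 11, -11, 13).
T_GS = -(D+L)⁻¹U: row 0 first, T[0,1] = -(4)/(11) = -0.3636; later rows by forward substitution.
  T[0,:] = [+0.0000  -0.3636  +0.2727  -0.2727]
  T[1,:] = [+0.0000  +0.0992  +0.4711  +0.4380]
  T[2,:] = [+0.0000  +0.0481  -0.1352  -0.5755]
  T[3,:] = [+0.0000  -0.0553  -0.2485  -0.4445]
|roots of det(T-λI)|: 0.6694, 0.2405, 0.0517, 0.0000.
ρ(T) = max|λ| = 0.6694; 0.6694 < 1 ⇒ converges.

yes, ρ = 0.6694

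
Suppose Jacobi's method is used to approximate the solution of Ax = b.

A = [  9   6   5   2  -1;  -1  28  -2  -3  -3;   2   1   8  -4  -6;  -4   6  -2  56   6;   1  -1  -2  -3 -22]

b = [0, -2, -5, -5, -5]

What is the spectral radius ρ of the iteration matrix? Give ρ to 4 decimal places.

0.3845

A = D + L + U where D = diag(9, 28, 8, 56, -22).
Jacobi T = -D⁻¹(L+U): T[2,4] = -(-6)/(8) = +0.7500; T[2,2] = 0.
  T[0,:] = [+0.0000  -0.6667  -0.5556  -0.2222  +0.1111]
  T[1,:] = [+0.0357  +0.0000  +0.0714  +0.1071  +0.1071]
  T[2,:] = [-0.2500  -0.1250  +0.0000  +0.5000  +0.7500]
  T[3,:] = [+0.0714  -0.1071  +0.0357  +0.0000  -0.1071]
  T[4,:] = [+0.0455  -0.0455  -0.0909  -0.1364  +0.0000]
moduli |λ_i(T)| = 0.3845, 0.2504, 0.2504, 0.0928, 0.0928.
ρ(T) = max|λ| = 0.3845; 0.3845 < 1, so it converges for any x₀.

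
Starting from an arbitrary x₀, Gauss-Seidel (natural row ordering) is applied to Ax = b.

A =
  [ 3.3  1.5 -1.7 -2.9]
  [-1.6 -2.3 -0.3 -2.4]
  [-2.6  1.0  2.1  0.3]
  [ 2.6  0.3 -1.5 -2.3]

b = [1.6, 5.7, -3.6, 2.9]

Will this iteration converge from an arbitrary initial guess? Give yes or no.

Write A = D+L+U with D = diag(3.3, -2.3, 2.1, -2.3).
GS T = -(D+L)⁻¹U: row 0 first, T[0,1] = -(1.5)/(3.3) = -0.4545; later rows by forward substitution.
  T[0,:] = [+0.0000  -0.4545  +0.5152  +0.8788]
  T[1,:] = [+0.0000  +0.3162  -0.4888  -1.6548]
  T[2,:] = [+0.0000  -0.7133  +0.8706  +1.7332]
  T[3,:] = [+0.0000  -0.0074  -0.0492  -0.3528]
|eigenvalues of T|: 1.1817, 0.3696, 0.0219, 0.0000.
spectral radius ρ = 1.1817; 1.1817 > 1 ⇒ diverges.

no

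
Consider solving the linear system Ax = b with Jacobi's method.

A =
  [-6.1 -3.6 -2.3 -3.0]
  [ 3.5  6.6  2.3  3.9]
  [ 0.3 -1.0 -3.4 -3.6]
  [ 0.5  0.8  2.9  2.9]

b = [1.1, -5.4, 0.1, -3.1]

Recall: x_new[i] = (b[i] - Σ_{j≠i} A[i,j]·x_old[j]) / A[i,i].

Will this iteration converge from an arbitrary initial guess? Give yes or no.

no

Diagonal D = diag(-6.1, 6.6, -3.4, 2.9); L, U strict lower/upper.
Jacobi T = -D⁻¹(L+U): T[2,1] = -(-1)/(-3.4) = -0.2941; T[2,2] = 0.
  T[0,:] = [+0.0000 -0.5902 -0.3770 -0.4918]
  T[1,:] = [-0.5303 +0.0000 -0.3485 -0.5909]
  T[2,:] = [+0.0882 -0.2941 +0.0000 -1.0588]
  T[3,:] = [-0.1724 -0.2759 -1.0000 +0.0000]
|roots of det(T-λI)|: 1.3905, 1.0244, 0.5878, 0.2217.
ρ = 1.3905; 1.3905 > 1 ⇒ diverges.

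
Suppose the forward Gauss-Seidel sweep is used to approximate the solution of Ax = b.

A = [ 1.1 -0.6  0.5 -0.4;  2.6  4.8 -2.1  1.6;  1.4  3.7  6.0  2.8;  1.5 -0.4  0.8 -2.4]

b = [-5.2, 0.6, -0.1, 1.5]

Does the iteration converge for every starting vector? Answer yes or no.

yes

Diagonal D = diag(1.1, 4.8, 6, -2.4); L, U strict lower/upper.
Gauss-Seidel: T = -(D+L)⁻¹U, row 0 first, T[0,1] = -(-0.6)/(1.1) = +0.5455; later rows by forward substitution.
  T[0,:] = [+0.0000 +0.5455 -0.4545 +0.3636]
  T[1,:] = [+0.0000 -0.2955 +0.6837 -0.5303]
  T[2,:] = [+0.0000 +0.0549 -0.3156 -0.2245]
  T[3,:] = [+0.0000 +0.4085 -0.5032 +0.2408]
moduli |λ_i(T)| = 0.5660, 0.3507, 0.3507, 0.0000.
ρ(T) = max|λ| = 0.5660; 0.5660 < 1: convergent.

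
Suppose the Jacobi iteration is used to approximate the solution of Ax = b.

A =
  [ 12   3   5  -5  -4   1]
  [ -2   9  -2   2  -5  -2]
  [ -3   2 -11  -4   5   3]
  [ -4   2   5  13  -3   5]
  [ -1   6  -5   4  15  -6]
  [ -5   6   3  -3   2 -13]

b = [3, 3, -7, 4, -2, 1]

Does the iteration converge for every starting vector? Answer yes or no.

no

Write A = D+L+U with D = diag(12, 9, -11, 13, 15, -13).
T_J = -D⁻¹(L+U): T[5,2] = -(3)/(-13) = +0.2308; T[5,5] = 0.
  T[0,:] = [+0.0000  -0.2500  -0.4167  +0.4167  +0.3333  -0.0833]
  T[1,:] = [+0.2222  +0.0000  +0.2222  -0.2222  +0.5556  +0.2222]
  T[2,:] = [-0.2727  +0.1818  +0.0000  -0.3636  +0.4545  +0.2727]
  T[3,:] = [+0.3077  -0.1538  -0.3846  +0.0000  +0.2308  -0.3846]
  T[4,:] = [+0.0667  -0.4000  +0.3333  -0.2667  +0.0000  +0.4000]
  T[5,:] = [-0.3846  +0.4615  +0.2308  -0.2308  +0.1538  +0.0000]
eigenvalue magnitudes: 1.1397, 0.5233, 0.4880, 0.4880, 0.3118, 0.3118.
spectral radius ρ = 1.1397; 1.1397 > 1, so it fails to converge.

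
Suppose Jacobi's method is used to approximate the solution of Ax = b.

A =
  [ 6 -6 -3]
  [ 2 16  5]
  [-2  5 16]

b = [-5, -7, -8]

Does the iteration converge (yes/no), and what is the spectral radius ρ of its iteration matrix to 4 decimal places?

Let D = diag(6, 16, 16); L, U the strict triangles.
Jacobi: T = -D⁻¹(L+U), T[2,0] = -(-2)/(16) = +0.1250; T[2,2] = 0.
  T[0,:] = [+0.0000 +1.0000 +0.5000]
  T[1,:] = [-0.1250 +0.0000 -0.3125]
  T[2,:] = [+0.1250 -0.3125 +0.0000]
|eigenvalues of T|: 0.3125, 0.2500, 0.2500.
ρ(T) = max|λ| = 0.3125; 0.3125 < 1, so it converges for any x₀.

yes, ρ = 0.3125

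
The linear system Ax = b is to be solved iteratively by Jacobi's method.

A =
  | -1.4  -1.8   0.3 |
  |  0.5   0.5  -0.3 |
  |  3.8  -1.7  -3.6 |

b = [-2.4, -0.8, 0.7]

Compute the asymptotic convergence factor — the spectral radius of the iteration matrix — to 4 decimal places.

Split A = D + L + U, D = diag(-1.4, 0.5, -3.6).
Jacobi: T = -D⁻¹(L+U), T[0,2] = -(0.3)/(-1.4) = +0.2143; T[0,0] = 0.
  T[0,:] = [+0.0000 -1.2857 +0.2143]
  T[1,:] = [-1.0000 +0.0000 +0.6000]
  T[2,:] = [+1.0556 -0.4722 +0.0000]
|eigenvalues of T|: 1.3286, 0.7326, 0.7326.
ρ = 1.3286; 1.3286 > 1 ⇒ diverges.

1.3286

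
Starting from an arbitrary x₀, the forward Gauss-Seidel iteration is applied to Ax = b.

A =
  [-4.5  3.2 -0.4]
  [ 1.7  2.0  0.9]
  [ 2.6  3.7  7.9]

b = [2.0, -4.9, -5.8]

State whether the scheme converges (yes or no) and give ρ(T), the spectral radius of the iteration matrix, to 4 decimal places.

yes, ρ = 0.5811

Write A = D+L+U with D = diag(-4.5, 2, 7.9).
GS T = -(D+L)⁻¹U: row 0 first, T[0,1] = -(3.2)/(-4.5) = +0.7111; later rows by forward substitution.
  T[0,:] = [+0.0000 +0.7111 -0.0889]
  T[1,:] = [+0.0000 -0.6044 -0.3744]
  T[2,:] = [+0.0000 +0.0491 +0.2046]
|λ(T)| sorted: 0.5811, 0.1812, 0.0000.
ρ(T) = max|λ| = 0.5811; 0.5811 < 1 ⇒ converges.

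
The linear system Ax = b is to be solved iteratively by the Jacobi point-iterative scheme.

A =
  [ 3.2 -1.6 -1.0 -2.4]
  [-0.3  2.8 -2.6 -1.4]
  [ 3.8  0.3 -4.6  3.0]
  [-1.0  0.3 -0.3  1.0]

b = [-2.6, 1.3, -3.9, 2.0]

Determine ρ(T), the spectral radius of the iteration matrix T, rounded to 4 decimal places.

Diagonal D = diag(3.2, 2.8, -4.6, 1); L, U strict lower/upper.
Jacobi T = -D⁻¹(L+U): T[2,0] = -(3.8)/(-4.6) = +0.8261; T[2,2] = 0.
  T[0,:] = [+0.0000, +0.5000, +0.3125, +0.7500]
  T[1,:] = [+0.1071, +0.0000, +0.9286, +0.5000]
  T[2,:] = [+0.8261, +0.0652, +0.0000, +0.6522]
  T[3,:] = [+1.0000, -0.3000, +0.3000, +0.0000]
|roots of det(T-λI)|: 1.3677, 0.5311, 0.5311, 0.4671.
ρ(T) = max|λ| = 1.3677; 1.3677 > 1, so it fails to converge.

1.3677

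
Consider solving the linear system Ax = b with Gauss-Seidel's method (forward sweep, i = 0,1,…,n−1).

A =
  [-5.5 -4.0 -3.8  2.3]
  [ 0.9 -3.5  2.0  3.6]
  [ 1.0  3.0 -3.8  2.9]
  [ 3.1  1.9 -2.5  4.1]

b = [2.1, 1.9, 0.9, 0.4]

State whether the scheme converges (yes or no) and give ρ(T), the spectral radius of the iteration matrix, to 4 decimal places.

no, ρ = 1.2445

Let D = diag(-5.5, -3.5, -3.8, 4.1); L, U the strict triangles.
T_GS = -(D+L)⁻¹U: row 0 first, T[0,1] = -(-4)/(-5.5) = -0.7273; later rows by forward substitution.
  T[0,:] = [+0.0000  -0.7273  -0.6909  +0.4182]
  T[1,:] = [+0.0000  -0.1870  +0.3938  +1.1361]
  T[2,:] = [+0.0000  -0.3390  +0.1290  +1.7701]
  T[3,:] = [+0.0000  +0.4298  +0.4186  +0.2367]
moduli |λ_i(T)| = 1.2445, 0.8350, 0.2308, 0.0000.
spectral radius ρ = 1.2445; 1.2445 > 1 ⇒ diverges.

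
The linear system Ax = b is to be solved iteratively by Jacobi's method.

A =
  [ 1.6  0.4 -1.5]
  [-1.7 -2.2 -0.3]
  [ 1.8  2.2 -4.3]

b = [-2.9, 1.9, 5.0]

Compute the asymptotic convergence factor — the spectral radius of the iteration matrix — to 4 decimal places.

0.9450

Diagonal D = diag(1.6, -2.2, -4.3); L, U strict lower/upper.
Jacobi T = -D⁻¹(L+U): T[0,2] = -(-1.5)/(1.6) = +0.9375; T[0,0] = 0.
  T[0,:] = [+0.0000, -0.2500, +0.9375]
  T[1,:] = [-0.7727, +0.0000, -0.1364]
  T[2,:] = [+0.4186, +0.5116, +0.0000]
|roots of det(T-λI)|: 0.9450, 0.6141, 0.6141.
spectral radius ρ = 0.9450; 0.9450 < 1, so it converges for any x₀.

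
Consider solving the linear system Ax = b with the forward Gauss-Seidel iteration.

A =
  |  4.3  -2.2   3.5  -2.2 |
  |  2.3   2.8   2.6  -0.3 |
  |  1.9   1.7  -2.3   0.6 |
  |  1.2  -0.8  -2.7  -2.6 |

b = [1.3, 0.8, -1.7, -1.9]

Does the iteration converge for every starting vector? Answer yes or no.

A = D + L + U where D = diag(4.3, 2.8, -2.3, -2.6).
Gauss-Seidel: T = -(D+L)⁻¹U, row 0 first, T[0,3] = -(-2.2)/(4.3) = +0.5116; later rows by forward substitution.
  T[0,:] = [+0.0000  +0.5116  -0.8140  +0.5116]
  T[1,:] = [+0.0000  -0.4203  -0.2600  -0.3131]
  T[2,:] = [+0.0000  +0.1120  -0.8645  +0.4521]
  T[3,:] = [+0.0000  +0.2491  +0.6021  -0.1370]
|eigenvalues of T|: 1.1368, 0.2243, 0.2243, 0.0000.
ρ = 1.1368; 1.1368 > 1, so it fails to converge.

no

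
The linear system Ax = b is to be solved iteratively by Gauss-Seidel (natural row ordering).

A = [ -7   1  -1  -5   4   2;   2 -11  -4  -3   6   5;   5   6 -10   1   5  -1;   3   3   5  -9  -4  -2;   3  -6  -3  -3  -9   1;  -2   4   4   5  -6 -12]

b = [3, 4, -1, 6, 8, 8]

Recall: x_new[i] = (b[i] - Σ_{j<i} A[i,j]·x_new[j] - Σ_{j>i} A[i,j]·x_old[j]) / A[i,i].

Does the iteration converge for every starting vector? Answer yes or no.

no

Write A = D+L+U with D = diag(-7, -11, -10, -9, -9, -12).
Gauss-Seidel: T = -(D+L)⁻¹U, row 0 first, T[0,4] = -(4)/(-7) = +0.5714; later rows by forward substitution.
  T[0,:] = [+0.0000 +0.1429 -0.1429 -0.7143 +0.5714 +0.2857]
  T[1,:] = [+0.0000 +0.0260 -0.3896 -0.4026 +0.6494 +0.5065]
  T[2,:] = [+0.0000 +0.0870 -0.3052 -0.4987 +1.1753 +0.3468]
  T[3,:] = [+0.0000 +0.1046 -0.3470 -0.6494 +0.6154 +0.2345]
  T[4,:] = [+0.0000 -0.0336 +0.4295 +0.4130 -0.8393 -0.3251]
  T[5,:] = [+0.0000 +0.0742 -0.5672 -0.6584 +1.1891 +0.4970]
eigenvalue magnitudes: 1.2821, 0.2396, 0.1496, 0.1096, 0.0085, 0.0000.
ρ = 1.2821; 1.2821 > 1 ⇒ diverges.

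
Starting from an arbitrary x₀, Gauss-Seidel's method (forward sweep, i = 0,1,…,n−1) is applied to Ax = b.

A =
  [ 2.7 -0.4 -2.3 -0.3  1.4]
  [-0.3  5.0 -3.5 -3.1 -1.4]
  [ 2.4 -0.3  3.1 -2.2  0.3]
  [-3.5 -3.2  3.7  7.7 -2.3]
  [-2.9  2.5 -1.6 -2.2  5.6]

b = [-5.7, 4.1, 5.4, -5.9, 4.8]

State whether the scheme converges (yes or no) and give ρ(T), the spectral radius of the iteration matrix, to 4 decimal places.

no, ρ = 1.2312

Split A = D + L + U, D = diag(2.7, 5, 3.1, 7.7, 5.6).
T_GS = -(D+L)⁻¹U: row 0 first, T[0,1] = -(-0.4)/(2.7) = +0.1481; later rows by forward substitution.
  T[0,:] = [+0.0000  +0.1481  +0.8519  +0.1111  -0.5185]
  T[1,:] = [+0.0000  +0.0089  +0.7511  +0.6267  +0.2489]
  T[2,:] = [+0.0000  -0.1138  -0.5868  +0.6843  +0.3287]
  T[3,:] = [+0.0000  +0.1257  +0.9813  -0.0179  +0.0085]
  T[4,:] = [+0.0000  +0.0896  +0.3237  -0.0337  -0.2824]
moduli |λ_i(T)| = 1.2312, 0.6566, 0.2465, 0.0571, 0.0000.
ρ(T) = max|λ| = 1.2312; 1.2312 > 1, so it fails to converge.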